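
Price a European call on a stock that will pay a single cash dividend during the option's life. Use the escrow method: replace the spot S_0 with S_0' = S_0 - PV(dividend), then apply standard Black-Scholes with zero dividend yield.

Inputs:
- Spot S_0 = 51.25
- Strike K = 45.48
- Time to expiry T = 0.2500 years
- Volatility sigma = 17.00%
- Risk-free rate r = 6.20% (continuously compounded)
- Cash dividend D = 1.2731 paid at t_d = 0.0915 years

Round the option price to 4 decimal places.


Answer: Price = 5.3892

Derivation:
PV(D) = D * exp(-r * t_d) = 1.2731 * 0.99434306 = 1.26589815
S_0' = S_0 - PV(D) = 51.2500 - 1.26589815 = 49.98410185
d1 = (ln(S_0'/K) + (r + sigma^2/2)*T) / (sigma*sqrt(T)) = 1.33582145
d2 = d1 - sigma*sqrt(T) = 1.25082145
exp(-rT) = 0.98461951
N(d1) = 0.90919618; N(d2) = 0.89450019
C = S_0' * N(d1) - K * exp(-rT) * N(d2) = 49.98410185 * 0.90919618 - 45.4800 * 0.98461951 * 0.89450019 = 5.3892


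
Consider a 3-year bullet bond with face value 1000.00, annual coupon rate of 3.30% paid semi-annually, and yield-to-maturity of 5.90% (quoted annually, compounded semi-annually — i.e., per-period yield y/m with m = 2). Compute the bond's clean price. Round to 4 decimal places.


Coupon per period c = face * coupon_rate / m = 16.500000
Periods per year m = 2; per-period yield y/m = 0.029500
Number of cashflows N = 6
Cashflows (t years, CF_t, discount factor 1/(1+y/m)^(m*t), PV):
  t = 0.5000: CF_t = 16.500000, DF = 0.971345, PV = 16.027198
  t = 1.0000: CF_t = 16.500000, DF = 0.943512, PV = 15.567943
  t = 1.5000: CF_t = 16.500000, DF = 0.916476, PV = 15.121849
  t = 2.0000: CF_t = 16.500000, DF = 0.890214, PV = 14.688537
  t = 2.5000: CF_t = 16.500000, DF = 0.864706, PV = 14.267642
  t = 3.0000: CF_t = 1016.500000, DF = 0.839928, PV = 853.786488
Price P = sum_t PV_t = 929.459656

Answer: Price = 929.4597


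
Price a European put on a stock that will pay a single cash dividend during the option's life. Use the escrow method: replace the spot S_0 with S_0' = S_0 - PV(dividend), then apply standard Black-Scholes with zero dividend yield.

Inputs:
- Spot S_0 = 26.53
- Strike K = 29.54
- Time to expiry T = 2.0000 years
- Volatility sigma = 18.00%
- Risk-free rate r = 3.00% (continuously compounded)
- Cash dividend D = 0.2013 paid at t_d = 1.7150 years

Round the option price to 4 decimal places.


Answer: Price = 3.5458

Derivation:
PV(D) = D * exp(-r * t_d) = 0.2013 * 0.94985114 = 0.19120503
S_0' = S_0 - PV(D) = 26.5300 - 0.19120503 = 26.33879497
d1 = (ln(S_0'/K) + (r + sigma^2/2)*T) / (sigma*sqrt(T)) = -0.08761183
d2 = d1 - sigma*sqrt(T) = -0.34217027
exp(-rT) = 0.94176453
N(-d1) = 0.53490740; N(-d2) = 0.63388862
P = K * exp(-rT) * N(-d2) - S_0' * N(-d1) = 29.5400 * 0.94176453 * 0.63388862 - 26.33879497 * 0.53490740 = 3.5458


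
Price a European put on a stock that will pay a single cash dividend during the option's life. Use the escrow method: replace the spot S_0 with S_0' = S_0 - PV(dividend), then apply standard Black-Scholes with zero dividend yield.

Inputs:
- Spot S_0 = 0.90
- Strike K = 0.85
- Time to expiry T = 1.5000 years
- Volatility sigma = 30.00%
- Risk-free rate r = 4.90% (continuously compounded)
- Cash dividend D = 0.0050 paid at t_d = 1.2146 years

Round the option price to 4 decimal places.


PV(D) = D * exp(-r * t_d) = 0.0050 * 0.94222102 = 0.00471111
S_0' = S_0 - PV(D) = 0.9000 - 0.00471111 = 0.89528889
d1 = (ln(S_0'/K) + (r + sigma^2/2)*T) / (sigma*sqrt(T)) = 0.52503480
d2 = d1 - sigma*sqrt(T) = 0.15761134
exp(-rT) = 0.92913615
N(-d1) = 0.29977950; N(-d2) = 0.43738153
P = K * exp(-rT) * N(-d2) - S_0' * N(-d1) = 0.8500 * 0.92913615 * 0.43738153 - 0.89528889 * 0.29977950 = 0.0770

Answer: Price = 0.0770


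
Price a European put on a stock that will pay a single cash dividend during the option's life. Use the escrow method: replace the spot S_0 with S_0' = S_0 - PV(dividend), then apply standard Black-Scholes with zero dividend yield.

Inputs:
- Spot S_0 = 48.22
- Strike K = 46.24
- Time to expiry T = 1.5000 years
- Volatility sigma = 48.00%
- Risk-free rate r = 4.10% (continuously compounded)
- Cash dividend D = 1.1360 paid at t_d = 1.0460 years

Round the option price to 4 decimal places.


PV(D) = D * exp(-r * t_d) = 1.1360 * 0.95802060 = 1.08831140
S_0' = S_0 - PV(D) = 48.2200 - 1.08831140 = 47.13168860
d1 = (ln(S_0'/K) + (r + sigma^2/2)*T) / (sigma*sqrt(T)) = 0.43104274
d2 = d1 - sigma*sqrt(T) = -0.15683480
exp(-rT) = 0.94035295
N(-d1) = 0.33321865; N(-d2) = 0.56231248
P = K * exp(-rT) * N(-d2) - S_0' * N(-d1) = 46.2400 * 0.94035295 * 0.56231248 - 47.13168860 * 0.33321865 = 8.7453

Answer: Price = 8.7453


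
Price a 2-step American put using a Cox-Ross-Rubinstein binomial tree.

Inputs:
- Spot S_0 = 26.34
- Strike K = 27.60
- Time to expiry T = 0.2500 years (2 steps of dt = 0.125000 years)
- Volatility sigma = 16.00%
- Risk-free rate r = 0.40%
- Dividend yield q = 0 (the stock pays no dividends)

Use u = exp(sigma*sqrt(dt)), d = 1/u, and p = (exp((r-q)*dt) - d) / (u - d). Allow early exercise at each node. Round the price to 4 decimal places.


Answer: Price = V(0,0) = 1.6945

Derivation:
dt = T/N = 0.125000
u = exp(sigma*sqrt(dt)) = 1.058199; d = 1/u = 0.945002
p = (exp((r-q)*dt) - d) / (u - d) = 0.490280
Discount per step: exp(-r*dt) = 0.999500
Stock lattice S(k, i) with i counting down-moves:
  k=0: S(0,0) = 26.3400
  k=1: S(1,0) = 27.8730; S(1,1) = 24.8913
  k=2: S(2,0) = 29.4951; S(2,1) = 26.3400; S(2,2) = 23.5224
Terminal payoffs V(N, i) = max(K - S_T, 0):
  V(2,0) = 0.000000; V(2,1) = 1.260000; V(2,2) = 4.077636
Backward induction: V(k, i) = exp(-r*dt) * [p * V(k+1, i) + (1-p) * V(k+1, i+1)]; then take max(V_cont, immediate exercise) for American.
  V(1,0) = exp(-r*dt) * [p*0.000000 + (1-p)*1.260000] = 0.641926; exercise = 0.000000; V(1,0) = max -> 0.641926
  V(1,1) = exp(-r*dt) * [p*1.260000 + (1-p)*4.077636] = 2.694858; exercise = 2.708655; V(1,1) = max -> 2.708655
  V(0,0) = exp(-r*dt) * [p*0.641926 + (1-p)*2.708655] = 1.694532; exercise = 1.260000; V(0,0) = max -> 1.694532


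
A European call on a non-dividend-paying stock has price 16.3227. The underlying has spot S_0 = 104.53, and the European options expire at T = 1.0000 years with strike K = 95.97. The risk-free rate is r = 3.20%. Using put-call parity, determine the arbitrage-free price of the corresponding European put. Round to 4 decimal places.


Put-call parity: C - P = S_0 * exp(-qT) - K * exp(-rT).
S_0 * exp(-qT) = 104.5300 * 1.00000000 = 104.53000000
K * exp(-rT) = 95.9700 * 0.96850658 = 92.94757668
P = C - S*exp(-qT) + K*exp(-rT)
P = 16.3227 - 104.53000000 + 92.94757668 = 4.7403

Answer: Put price = 4.7403


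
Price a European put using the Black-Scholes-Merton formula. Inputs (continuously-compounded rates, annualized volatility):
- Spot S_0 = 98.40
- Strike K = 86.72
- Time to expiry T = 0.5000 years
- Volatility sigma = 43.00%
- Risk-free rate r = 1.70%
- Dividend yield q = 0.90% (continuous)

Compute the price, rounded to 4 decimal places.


Answer: Price = 6.1239

Derivation:
d1 = (ln(S/K) + (r - q + 0.5*sigma^2) * T) / (sigma * sqrt(T)) = 0.58075261
d2 = d1 - sigma * sqrt(T) = 0.27669669
exp(-rT) = 0.99153602; exp(-qT) = 0.99551011
P = K * exp(-rT) * N(-d2) - S_0 * exp(-qT) * N(-d1)
N(-d1) = 0.28070360; N(-d2) = 0.39100651
P = 86.7200 * 0.99153602 * 0.39100651 - 98.4000 * 0.99551011 * 0.28070360 = 6.1239


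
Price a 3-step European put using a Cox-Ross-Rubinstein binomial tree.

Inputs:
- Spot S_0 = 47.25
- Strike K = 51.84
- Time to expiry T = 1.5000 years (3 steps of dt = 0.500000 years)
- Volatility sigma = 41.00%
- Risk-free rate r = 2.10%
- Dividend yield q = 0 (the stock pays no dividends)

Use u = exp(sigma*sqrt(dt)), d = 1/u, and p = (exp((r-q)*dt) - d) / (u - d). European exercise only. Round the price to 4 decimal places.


dt = T/N = 0.500000
u = exp(sigma*sqrt(dt)) = 1.336312; d = 1/u = 0.748328
p = (exp((r-q)*dt) - d) / (u - d) = 0.445977
Discount per step: exp(-r*dt) = 0.989555
Stock lattice S(k, i) with i counting down-moves:
  k=0: S(0,0) = 47.2500
  k=1: S(1,0) = 63.1408; S(1,1) = 35.3585
  k=2: S(2,0) = 84.3758; S(2,1) = 47.2500; S(2,2) = 26.4598
  k=3: S(3,0) = 112.7524; S(3,1) = 63.1408; S(3,2) = 35.3585; S(3,3) = 19.8006
Terminal payoffs V(N, i) = max(K - S_T, 0):
  V(3,0) = 0.000000; V(3,1) = 0.000000; V(3,2) = 16.481498; V(3,3) = 32.039418
Backward induction: V(k, i) = exp(-r*dt) * [p * V(k+1, i) + (1-p) * V(k+1, i+1)].
  V(2,0) = exp(-r*dt) * [p*0.000000 + (1-p)*0.000000] = 0.000000
  V(2,1) = exp(-r*dt) * [p*0.000000 + (1-p)*16.481498] = 9.035759
  V(2,2) = exp(-r*dt) * [p*16.481498 + (1-p)*32.039418] = 24.838768
  V(1,0) = exp(-r*dt) * [p*0.000000 + (1-p)*9.035759] = 4.953733
  V(1,1) = exp(-r*dt) * [p*9.035759 + (1-p)*24.838768] = 17.605166
  V(0,0) = exp(-r*dt) * [p*4.953733 + (1-p)*17.605166] = 11.837968

Answer: Price = V(0,0) = 11.8380


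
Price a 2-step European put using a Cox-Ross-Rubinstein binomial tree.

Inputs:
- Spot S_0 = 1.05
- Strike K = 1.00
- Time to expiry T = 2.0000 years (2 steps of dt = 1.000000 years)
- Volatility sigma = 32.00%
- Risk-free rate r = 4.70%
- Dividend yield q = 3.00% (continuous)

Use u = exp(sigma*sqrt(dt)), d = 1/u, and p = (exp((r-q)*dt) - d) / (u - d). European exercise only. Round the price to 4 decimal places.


Answer: Price = V(0,0) = 0.1242

Derivation:
dt = T/N = 1.000000
u = exp(sigma*sqrt(dt)) = 1.377128; d = 1/u = 0.726149
p = (exp((r-q)*dt) - d) / (u - d) = 0.447014
Discount per step: exp(-r*dt) = 0.954087
Stock lattice S(k, i) with i counting down-moves:
  k=0: S(0,0) = 1.0500
  k=1: S(1,0) = 1.4460; S(1,1) = 0.7625
  k=2: S(2,0) = 1.9913; S(2,1) = 1.0500; S(2,2) = 0.5537
Terminal payoffs V(N, i) = max(K - S_T, 0):
  V(2,0) = 0.000000; V(2,1) = 0.000000; V(2,2) = 0.446343
Backward induction: V(k, i) = exp(-r*dt) * [p * V(k+1, i) + (1-p) * V(k+1, i+1)].
  V(1,0) = exp(-r*dt) * [p*0.000000 + (1-p)*0.000000] = 0.000000
  V(1,1) = exp(-r*dt) * [p*0.000000 + (1-p)*0.446343] = 0.235489
  V(0,0) = exp(-r*dt) * [p*0.000000 + (1-p)*0.235489] = 0.124244


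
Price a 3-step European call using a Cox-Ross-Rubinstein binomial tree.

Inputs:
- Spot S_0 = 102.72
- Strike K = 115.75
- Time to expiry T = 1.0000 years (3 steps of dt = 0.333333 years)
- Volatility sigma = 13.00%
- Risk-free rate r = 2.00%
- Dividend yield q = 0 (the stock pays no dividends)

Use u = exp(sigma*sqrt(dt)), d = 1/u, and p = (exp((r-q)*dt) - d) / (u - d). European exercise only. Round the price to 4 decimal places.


Answer: Price = V(0,0) = 1.8391

Derivation:
dt = T/N = 0.333333
u = exp(sigma*sqrt(dt)) = 1.077944; d = 1/u = 0.927692
p = (exp((r-q)*dt) - d) / (u - d) = 0.525763
Discount per step: exp(-r*dt) = 0.993356
Stock lattice S(k, i) with i counting down-moves:
  k=0: S(0,0) = 102.7200
  k=1: S(1,0) = 110.7264; S(1,1) = 95.2925
  k=2: S(2,0) = 119.3569; S(2,1) = 102.7200; S(2,2) = 88.4021
  k=3: S(3,0) = 128.6600; S(3,1) = 110.7264; S(3,2) = 95.2925; S(3,3) = 82.0099
Terminal payoffs V(N, i) = max(S_T - K, 0):
  V(3,0) = 12.910023; V(3,1) = 0.000000; V(3,2) = 0.000000; V(3,3) = 0.000000
Backward induction: V(k, i) = exp(-r*dt) * [p * V(k+1, i) + (1-p) * V(k+1, i+1)].
  V(2,0) = exp(-r*dt) * [p*12.910023 + (1-p)*0.000000] = 6.742513
  V(2,1) = exp(-r*dt) * [p*0.000000 + (1-p)*0.000000] = 0.000000
  V(2,2) = exp(-r*dt) * [p*0.000000 + (1-p)*0.000000] = 0.000000
  V(1,0) = exp(-r*dt) * [p*6.742513 + (1-p)*0.000000] = 3.521409
  V(1,1) = exp(-r*dt) * [p*0.000000 + (1-p)*0.000000] = 0.000000
  V(0,0) = exp(-r*dt) * [p*3.521409 + (1-p)*0.000000] = 1.839125


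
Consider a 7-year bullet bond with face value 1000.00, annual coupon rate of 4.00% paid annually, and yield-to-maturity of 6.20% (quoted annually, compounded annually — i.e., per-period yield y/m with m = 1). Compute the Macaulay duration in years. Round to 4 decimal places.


Answer: Macaulay duration = 6.1819 years

Derivation:
Coupon per period c = face * coupon_rate / m = 40.000000
Periods per year m = 1; per-period yield y/m = 0.062000
Number of cashflows N = 7
Cashflows (t years, CF_t, discount factor 1/(1+y/m)^(m*t), PV):
  t = 1.0000: CF_t = 40.000000, DF = 0.941620, PV = 37.664783
  t = 2.0000: CF_t = 40.000000, DF = 0.886647, PV = 35.465898
  t = 3.0000: CF_t = 40.000000, DF = 0.834885, PV = 33.395384
  t = 4.0000: CF_t = 40.000000, DF = 0.786144, PV = 31.445748
  t = 5.0000: CF_t = 40.000000, DF = 0.740248, PV = 29.609932
  t = 6.0000: CF_t = 40.000000, DF = 0.697032, PV = 27.881292
  t = 7.0000: CF_t = 1040.000000, DF = 0.656339, PV = 682.592830
Price P = sum_t PV_t = 878.055866
Macaulay numerator sum_t t * PV_t:
  t * PV_t at t = 1.0000: 37.664783
  t * PV_t at t = 2.0000: 70.931796
  t * PV_t at t = 3.0000: 100.186152
  t * PV_t at t = 4.0000: 125.782990
  t * PV_t at t = 5.0000: 148.049659
  t * PV_t at t = 6.0000: 167.287750
  t * PV_t at t = 7.0000: 4778.149810
Macaulay duration D = (sum_t t * PV_t) / P = 5428.052941 / 878.055866 = 6.181899


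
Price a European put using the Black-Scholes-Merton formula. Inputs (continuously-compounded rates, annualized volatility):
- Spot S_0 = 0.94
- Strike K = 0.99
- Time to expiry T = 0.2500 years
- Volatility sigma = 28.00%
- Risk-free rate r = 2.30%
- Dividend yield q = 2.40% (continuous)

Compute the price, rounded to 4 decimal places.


Answer: Price = 0.0822

Derivation:
d1 = (ln(S/K) + (r - q + 0.5*sigma^2) * T) / (sigma * sqrt(T)) = -0.30196477
d2 = d1 - sigma * sqrt(T) = -0.44196477
exp(-rT) = 0.99426650; exp(-qT) = 0.99401796
P = K * exp(-rT) * N(-d2) - S_0 * exp(-qT) * N(-d1)
N(-d1) = 0.61866054; N(-d2) = 0.67074265
P = 0.9900 * 0.99426650 * 0.67074265 - 0.9400 * 0.99401796 * 0.61866054 = 0.0822


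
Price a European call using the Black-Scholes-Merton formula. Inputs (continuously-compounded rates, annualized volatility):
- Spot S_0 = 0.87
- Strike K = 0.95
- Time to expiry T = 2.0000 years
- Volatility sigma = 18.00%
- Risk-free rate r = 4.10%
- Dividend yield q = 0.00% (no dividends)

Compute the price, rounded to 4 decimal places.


d1 = (ln(S/K) + (r - q + 0.5*sigma^2) * T) / (sigma * sqrt(T)) = 0.10383167
d2 = d1 - sigma * sqrt(T) = -0.15072678
exp(-rT) = 0.92127196; exp(-qT) = 1.00000000
C = S_0 * exp(-qT) * N(d1) - K * exp(-rT) * N(d2)
N(d1) = 0.54134853; N(d2) = 0.44009563
C = 0.8700 * 1.00000000 * 0.54134853 - 0.9500 * 0.92127196 * 0.44009563 = 0.0858

Answer: Price = 0.0858


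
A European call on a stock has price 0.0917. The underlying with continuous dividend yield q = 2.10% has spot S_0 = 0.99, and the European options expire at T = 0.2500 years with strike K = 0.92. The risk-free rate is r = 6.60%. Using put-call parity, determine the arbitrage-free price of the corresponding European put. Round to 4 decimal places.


Answer: Put price = 0.0118

Derivation:
Put-call parity: C - P = S_0 * exp(-qT) - K * exp(-rT).
S_0 * exp(-qT) = 0.9900 * 0.99476376 = 0.98481612
K * exp(-rT) = 0.9200 * 0.98363538 = 0.90494455
P = C - S*exp(-qT) + K*exp(-rT)
P = 0.0917 - 0.98481612 + 0.90494455 = 0.0118


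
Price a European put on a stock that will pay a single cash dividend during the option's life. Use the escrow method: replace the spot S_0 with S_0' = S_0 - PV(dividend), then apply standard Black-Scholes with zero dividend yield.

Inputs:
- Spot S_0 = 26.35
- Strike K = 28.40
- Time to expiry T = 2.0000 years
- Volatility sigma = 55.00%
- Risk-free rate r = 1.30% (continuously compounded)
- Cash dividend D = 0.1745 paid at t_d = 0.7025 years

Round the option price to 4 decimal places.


PV(D) = D * exp(-r * t_d) = 0.1745 * 0.99090907 = 0.17291363
S_0' = S_0 - PV(D) = 26.3500 - 0.17291363 = 26.17708637
d1 = (ln(S_0'/K) + (r + sigma^2/2)*T) / (sigma*sqrt(T)) = 0.31754921
d2 = d1 - sigma*sqrt(T) = -0.46026825
exp(-rT) = 0.97433509
N(-d1) = 0.37541345; N(-d2) = 0.67733816
P = K * exp(-rT) * N(-d2) - S_0' * N(-d1) = 28.4000 * 0.97433509 * 0.67733816 - 26.17708637 * 0.37541345 = 8.9155

Answer: Price = 8.9155


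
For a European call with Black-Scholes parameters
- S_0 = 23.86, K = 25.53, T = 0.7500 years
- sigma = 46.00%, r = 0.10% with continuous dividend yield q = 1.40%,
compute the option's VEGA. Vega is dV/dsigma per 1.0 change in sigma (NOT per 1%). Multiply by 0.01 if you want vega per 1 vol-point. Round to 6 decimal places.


Answer: Vega = 8.157289

Derivation:
d1 = 0.0048928814; d2 = -0.3934788043
phi(d1) = 0.3989375050; exp(-qT) = 0.9895549326; exp(-rT) = 0.9992502812
Vega = S * exp(-qT) * phi(d1) * sqrt(T) = 23.8600 * 0.9895549326 * 0.3989375050 * 0.8660254038 = 8.157289


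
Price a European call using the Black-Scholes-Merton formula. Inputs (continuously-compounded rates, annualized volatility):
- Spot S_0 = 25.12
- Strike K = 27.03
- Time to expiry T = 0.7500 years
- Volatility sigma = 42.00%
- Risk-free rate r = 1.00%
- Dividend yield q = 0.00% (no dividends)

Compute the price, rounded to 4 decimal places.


Answer: Price = 2.9548

Derivation:
d1 = (ln(S/K) + (r - q + 0.5*sigma^2) * T) / (sigma * sqrt(T)) = 0.00100894
d2 = d1 - sigma * sqrt(T) = -0.36272173
exp(-rT) = 0.99252805; exp(-qT) = 1.00000000
C = S_0 * exp(-qT) * N(d1) - K * exp(-rT) * N(d2)
N(d1) = 0.50040251; N(d2) = 0.35840638
C = 25.1200 * 1.00000000 * 0.50040251 - 27.0300 * 0.99252805 * 0.35840638 = 2.9548


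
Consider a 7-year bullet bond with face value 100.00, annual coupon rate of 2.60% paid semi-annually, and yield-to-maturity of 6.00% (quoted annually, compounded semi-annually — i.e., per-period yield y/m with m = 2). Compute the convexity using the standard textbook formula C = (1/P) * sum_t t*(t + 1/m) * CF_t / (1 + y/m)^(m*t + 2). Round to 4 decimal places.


Coupon per period c = face * coupon_rate / m = 1.300000
Periods per year m = 2; per-period yield y/m = 0.030000
Number of cashflows N = 14
Cashflows (t years, CF_t, discount factor 1/(1+y/m)^(m*t), PV):
  t = 0.5000: CF_t = 1.300000, DF = 0.970874, PV = 1.262136
  t = 1.0000: CF_t = 1.300000, DF = 0.942596, PV = 1.225375
  t = 1.5000: CF_t = 1.300000, DF = 0.915142, PV = 1.189684
  t = 2.0000: CF_t = 1.300000, DF = 0.888487, PV = 1.155033
  t = 2.5000: CF_t = 1.300000, DF = 0.862609, PV = 1.121391
  t = 3.0000: CF_t = 1.300000, DF = 0.837484, PV = 1.088730
  t = 3.5000: CF_t = 1.300000, DF = 0.813092, PV = 1.057019
  t = 4.0000: CF_t = 1.300000, DF = 0.789409, PV = 1.026232
  t = 4.5000: CF_t = 1.300000, DF = 0.766417, PV = 0.996342
  t = 5.0000: CF_t = 1.300000, DF = 0.744094, PV = 0.967322
  t = 5.5000: CF_t = 1.300000, DF = 0.722421, PV = 0.939148
  t = 6.0000: CF_t = 1.300000, DF = 0.701380, PV = 0.911794
  t = 6.5000: CF_t = 1.300000, DF = 0.680951, PV = 0.885237
  t = 7.0000: CF_t = 101.300000, DF = 0.661118, PV = 66.971234
Price P = sum_t PV_t = 80.796676
Convexity numerator sum_t t*(t + 1/m) * CF_t / (1+y/m)^(m*t + 2):
  t = 0.5000: term = 0.594842
  t = 1.0000: term = 1.732550
  t = 1.5000: term = 3.364174
  t = 2.0000: term = 5.443648
  t = 2.5000: term = 7.927642
  t = 3.0000: term = 10.775436
  t = 3.5000: term = 13.948785
  t = 4.0000: term = 17.411798
  t = 4.5000: term = 21.130822
  t = 5.0000: term = 25.074331
  t = 5.5000: term = 29.212812
  t = 6.0000: term = 33.518673
  t = 6.5000: term = 37.966134
  t = 7.0000: term = 3314.157575
Convexity = (1/P) * sum = 3522.259221 / 80.796676 = 43.594111

Answer: Convexity = 43.5941


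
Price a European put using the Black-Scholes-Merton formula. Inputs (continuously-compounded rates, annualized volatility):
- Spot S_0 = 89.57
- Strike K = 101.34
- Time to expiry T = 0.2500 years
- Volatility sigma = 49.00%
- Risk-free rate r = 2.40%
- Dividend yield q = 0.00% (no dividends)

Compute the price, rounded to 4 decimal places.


Answer: Price = 15.8984

Derivation:
d1 = (ln(S/K) + (r - q + 0.5*sigma^2) * T) / (sigma * sqrt(T)) = -0.35693166
d2 = d1 - sigma * sqrt(T) = -0.60193166
exp(-rT) = 0.99401796; exp(-qT) = 1.00000000
P = K * exp(-rT) * N(-d2) - S_0 * exp(-qT) * N(-d1)
N(-d1) = 0.63942852; N(-d2) = 0.72639019
P = 101.3400 * 0.99401796 * 0.72639019 - 89.5700 * 1.00000000 * 0.63942852 = 15.8984


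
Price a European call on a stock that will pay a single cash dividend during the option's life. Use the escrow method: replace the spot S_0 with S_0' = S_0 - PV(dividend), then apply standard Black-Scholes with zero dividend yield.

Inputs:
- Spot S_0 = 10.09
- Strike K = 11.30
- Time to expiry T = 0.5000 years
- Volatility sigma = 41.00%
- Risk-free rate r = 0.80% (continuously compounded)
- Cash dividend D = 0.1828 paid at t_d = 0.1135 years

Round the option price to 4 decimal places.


PV(D) = D * exp(-r * t_d) = 0.1828 * 0.99909241 = 0.18263409
S_0' = S_0 - PV(D) = 10.0900 - 0.18263409 = 9.90736591
d1 = (ln(S_0'/K) + (r + sigma^2/2)*T) / (sigma*sqrt(T)) = -0.29491256
d2 = d1 - sigma*sqrt(T) = -0.58482634
exp(-rT) = 0.99600799
N(d1) = 0.38403034; N(d2) = 0.27933225
C = S_0' * N(d1) - K * exp(-rT) * N(d2) = 9.90736591 * 0.38403034 - 11.3000 * 0.99600799 * 0.27933225 = 0.6609

Answer: Price = 0.6609


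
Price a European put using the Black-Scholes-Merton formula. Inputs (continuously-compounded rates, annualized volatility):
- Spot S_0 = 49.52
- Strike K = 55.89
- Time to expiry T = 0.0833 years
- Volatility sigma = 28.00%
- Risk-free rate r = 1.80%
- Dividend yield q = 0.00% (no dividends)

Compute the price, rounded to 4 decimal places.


Answer: Price = 6.4168

Derivation:
d1 = (ln(S/K) + (r - q + 0.5*sigma^2) * T) / (sigma * sqrt(T)) = -1.43843530
d2 = d1 - sigma * sqrt(T) = -1.51924817
exp(-rT) = 0.99850172; exp(-qT) = 1.00000000
P = K * exp(-rT) * N(-d2) - S_0 * exp(-qT) * N(-d1)
N(-d1) = 0.92484471; N(-d2) = 0.93564998
P = 55.8900 * 0.99850172 * 0.93564998 - 49.5200 * 1.00000000 * 0.92484471 = 6.4168


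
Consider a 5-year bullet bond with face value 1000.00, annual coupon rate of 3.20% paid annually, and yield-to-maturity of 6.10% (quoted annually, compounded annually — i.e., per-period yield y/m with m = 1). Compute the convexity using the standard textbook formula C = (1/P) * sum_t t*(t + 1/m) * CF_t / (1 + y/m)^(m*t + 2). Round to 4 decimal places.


Coupon per period c = face * coupon_rate / m = 32.000000
Periods per year m = 1; per-period yield y/m = 0.061000
Number of cashflows N = 5
Cashflows (t years, CF_t, discount factor 1/(1+y/m)^(m*t), PV):
  t = 1.0000: CF_t = 32.000000, DF = 0.942507, PV = 30.160226
  t = 2.0000: CF_t = 32.000000, DF = 0.888320, PV = 28.426226
  t = 3.0000: CF_t = 32.000000, DF = 0.837247, PV = 26.791919
  t = 4.0000: CF_t = 32.000000, DF = 0.789112, PV = 25.251573
  t = 5.0000: CF_t = 1032.000000, DF = 0.743743, PV = 767.543110
Price P = sum_t PV_t = 878.173056
Convexity numerator sum_t t*(t + 1/m) * CF_t / (1+y/m)^(m*t + 2):
  t = 1.0000: term = 53.583839
  t = 2.0000: term = 151.509440
  t = 3.0000: term = 285.597436
  t = 4.0000: term = 448.629338
  t = 5.0000: term = 20454.707085
Convexity = (1/P) * sum = 21394.027138 / 878.173056 = 24.361972

Answer: Convexity = 24.3620


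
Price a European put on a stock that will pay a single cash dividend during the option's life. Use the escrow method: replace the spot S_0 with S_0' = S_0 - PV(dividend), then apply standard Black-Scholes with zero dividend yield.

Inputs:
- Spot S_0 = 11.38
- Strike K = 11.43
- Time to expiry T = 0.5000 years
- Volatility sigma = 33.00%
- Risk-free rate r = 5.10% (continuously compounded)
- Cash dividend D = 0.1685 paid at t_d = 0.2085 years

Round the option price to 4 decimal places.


Answer: Price = 1.0030

Derivation:
PV(D) = D * exp(-r * t_d) = 0.1685 * 0.98942284 = 0.16671775
S_0' = S_0 - PV(D) = 11.3800 - 0.16671775 = 11.21328225
d1 = (ln(S_0'/K) + (r + sigma^2/2)*T) / (sigma*sqrt(T)) = 0.14391771
d2 = d1 - sigma*sqrt(T) = -0.08942752
exp(-rT) = 0.97482238
N(-d1) = 0.44278272; N(-d2) = 0.53562892
P = K * exp(-rT) * N(-d2) - S_0' * N(-d1) = 11.4300 * 0.97482238 * 0.53562892 - 11.21328225 * 0.44278272 = 1.0030


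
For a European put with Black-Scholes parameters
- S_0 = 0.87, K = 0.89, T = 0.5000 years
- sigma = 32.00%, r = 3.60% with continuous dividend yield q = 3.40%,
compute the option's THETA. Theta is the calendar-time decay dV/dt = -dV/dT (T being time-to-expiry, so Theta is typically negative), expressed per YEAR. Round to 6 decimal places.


Answer: Theta = -0.073201

Derivation:
d1 = 0.0171108745; d2 = -0.2091632955
phi(d1) = 0.3988838831; exp(-qT) = 0.9831436846; exp(-rT) = 0.9821610324
Theta = -S*exp(-qT)*phi(d1)*sigma/(2*sqrt(T)) + r*K*exp(-rT)*N(-d2) - q*S*exp(-qT)*N(-d1)
N(-d1) = 0.4931740818; N(-d2) = 0.5828396177; sqrt(T) = 0.7071067812
Term 1 = -0.8700 * 0.9831436846 * 0.3988838831 * 0.3200 / (2 * 0.7071067812) = -0.0772000739
Term 2 = 0.0360 * 0.8900 * 0.9821610324 * 0.5828396177 = 0.0183410532
Term 3 = -0.0340 * 0.8700 * 0.9831436846 * 0.4931740818 = -0.0143421879
Theta = -0.0772000739 + (0.0183410532) + (-0.0143421879) = -0.073201


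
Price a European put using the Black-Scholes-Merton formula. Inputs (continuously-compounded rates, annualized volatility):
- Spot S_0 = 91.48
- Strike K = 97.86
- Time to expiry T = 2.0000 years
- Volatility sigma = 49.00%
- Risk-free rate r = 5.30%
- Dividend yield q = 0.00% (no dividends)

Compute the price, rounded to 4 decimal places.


d1 = (ln(S/K) + (r - q + 0.5*sigma^2) * T) / (sigma * sqrt(T)) = 0.40215974
d2 = d1 - sigma * sqrt(T) = -0.29080490
exp(-rT) = 0.89942465; exp(-qT) = 1.00000000
P = K * exp(-rT) * N(-d2) - S_0 * exp(-qT) * N(-d1)
N(-d1) = 0.34378323; N(-d2) = 0.61439973
P = 97.8600 * 0.89942465 * 0.61439973 - 91.4800 * 1.00000000 * 0.34378323 = 22.6288

Answer: Price = 22.6288


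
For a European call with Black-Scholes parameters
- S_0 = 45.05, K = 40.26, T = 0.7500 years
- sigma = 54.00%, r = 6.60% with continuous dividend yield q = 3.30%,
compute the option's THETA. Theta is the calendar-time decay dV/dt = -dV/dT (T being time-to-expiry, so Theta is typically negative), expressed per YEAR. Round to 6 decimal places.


Answer: Theta = -5.064992

Derivation:
d1 = 0.5271305548; d2 = 0.0594768367
phi(d1) = 0.3471939074; exp(-qT) = 0.9755537700; exp(-rT) = 0.9517051581
Theta = -S*exp(-qT)*phi(d1)*sigma/(2*sqrt(T)) - r*K*exp(-rT)*N(d2) + q*S*exp(-qT)*N(d1)
N(d1) = 0.7009485351; N(d2) = 0.5237138428; sqrt(T) = 0.8660254038
Term 1 = -45.0500 * 0.9755537700 * 0.3471939074 * 0.5400 / (2 * 0.8660254038) = -4.7571980793
Term 2 = -0.0660 * 40.2600 * 0.9517051581 * 0.5237138428 = -1.3243847843
Term 3 = 0.0330 * 45.0500 * 0.9755537700 * 0.7009485351 = 1.0165905756
Theta = -4.7571980793 + (-1.3243847843) + (1.0165905756) = -5.064992


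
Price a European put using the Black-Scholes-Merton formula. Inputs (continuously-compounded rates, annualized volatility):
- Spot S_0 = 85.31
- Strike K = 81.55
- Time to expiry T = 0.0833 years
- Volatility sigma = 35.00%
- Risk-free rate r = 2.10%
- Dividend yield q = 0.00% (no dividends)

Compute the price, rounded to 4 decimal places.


d1 = (ln(S/K) + (r - q + 0.5*sigma^2) * T) / (sigma * sqrt(T)) = 0.51404462
d2 = d1 - sigma * sqrt(T) = 0.41302854
exp(-rT) = 0.99825223; exp(-qT) = 1.00000000
P = K * exp(-rT) * N(-d2) - S_0 * exp(-qT) * N(-d1)
N(-d1) = 0.30361040; N(-d2) = 0.33979285
P = 81.5500 * 0.99825223 * 0.33979285 - 85.3100 * 1.00000000 * 0.30361040 = 1.7607

Answer: Price = 1.7607


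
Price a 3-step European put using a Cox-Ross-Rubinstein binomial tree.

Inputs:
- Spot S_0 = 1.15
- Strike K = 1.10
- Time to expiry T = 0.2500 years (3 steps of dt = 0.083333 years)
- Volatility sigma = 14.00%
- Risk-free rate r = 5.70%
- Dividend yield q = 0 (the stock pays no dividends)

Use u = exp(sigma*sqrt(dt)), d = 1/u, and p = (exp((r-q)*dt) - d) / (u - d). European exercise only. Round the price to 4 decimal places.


dt = T/N = 0.083333
u = exp(sigma*sqrt(dt)) = 1.041242; d = 1/u = 0.960391
p = (exp((r-q)*dt) - d) / (u - d) = 0.548788
Discount per step: exp(-r*dt) = 0.995261
Stock lattice S(k, i) with i counting down-moves:
  k=0: S(0,0) = 1.1500
  k=1: S(1,0) = 1.1974; S(1,1) = 1.1044
  k=2: S(2,0) = 1.2468; S(2,1) = 1.1500; S(2,2) = 1.0607
  k=3: S(3,0) = 1.2982; S(3,1) = 1.1974; S(3,2) = 1.1044; S(3,3) = 1.0187
Terminal payoffs V(N, i) = max(K - S_T, 0):
  V(3,0) = 0.000000; V(3,1) = 0.000000; V(3,2) = 0.000000; V(3,3) = 0.081309
Backward induction: V(k, i) = exp(-r*dt) * [p * V(k+1, i) + (1-p) * V(k+1, i+1)].
  V(2,0) = exp(-r*dt) * [p*0.000000 + (1-p)*0.000000] = 0.000000
  V(2,1) = exp(-r*dt) * [p*0.000000 + (1-p)*0.000000] = 0.000000
  V(2,2) = exp(-r*dt) * [p*0.000000 + (1-p)*0.081309] = 0.036514
  V(1,0) = exp(-r*dt) * [p*0.000000 + (1-p)*0.000000] = 0.000000
  V(1,1) = exp(-r*dt) * [p*0.000000 + (1-p)*0.036514] = 0.016397
  V(0,0) = exp(-r*dt) * [p*0.000000 + (1-p)*0.016397] = 0.007364

Answer: Price = V(0,0) = 0.0074


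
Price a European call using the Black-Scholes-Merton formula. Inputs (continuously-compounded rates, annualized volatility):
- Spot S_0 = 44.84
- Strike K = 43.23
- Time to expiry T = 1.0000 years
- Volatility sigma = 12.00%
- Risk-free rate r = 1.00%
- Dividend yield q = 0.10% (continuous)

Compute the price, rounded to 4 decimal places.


d1 = (ln(S/K) + (r - q + 0.5*sigma^2) * T) / (sigma * sqrt(T)) = 0.43971583
d2 = d1 - sigma * sqrt(T) = 0.31971583
exp(-rT) = 0.99004983; exp(-qT) = 0.99900050
C = S_0 * exp(-qT) * N(d1) - K * exp(-rT) * N(d2)
N(d1) = 0.66992853; N(d2) = 0.62540812
C = 44.8400 * 0.99900050 * 0.66992853 - 43.2300 * 0.99004983 * 0.62540812 = 3.2422

Answer: Price = 3.2422


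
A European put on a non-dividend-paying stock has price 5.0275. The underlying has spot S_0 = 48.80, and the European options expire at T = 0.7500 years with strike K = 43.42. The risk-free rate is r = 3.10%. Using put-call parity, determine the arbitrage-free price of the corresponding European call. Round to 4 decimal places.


Answer: Call price = 11.4054

Derivation:
Put-call parity: C - P = S_0 * exp(-qT) - K * exp(-rT).
S_0 * exp(-qT) = 48.8000 * 1.00000000 = 48.80000000
K * exp(-rT) = 43.4200 * 0.97701820 = 42.42213019
C = P + S*exp(-qT) - K*exp(-rT)
C = 5.0275 + 48.80000000 - 42.42213019 = 11.4054


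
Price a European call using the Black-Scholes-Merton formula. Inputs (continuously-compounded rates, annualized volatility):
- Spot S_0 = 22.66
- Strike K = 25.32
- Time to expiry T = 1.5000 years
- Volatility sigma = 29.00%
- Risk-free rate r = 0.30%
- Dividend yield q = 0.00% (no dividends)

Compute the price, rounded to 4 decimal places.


Answer: Price = 2.2491

Derivation:
d1 = (ln(S/K) + (r - q + 0.5*sigma^2) * T) / (sigma * sqrt(T)) = -0.12224458
d2 = d1 - sigma * sqrt(T) = -0.47742059
exp(-rT) = 0.99551011; exp(-qT) = 1.00000000
C = S_0 * exp(-qT) * N(d1) - K * exp(-rT) * N(d2)
N(d1) = 0.45135266; N(d2) = 0.31653133
C = 22.6600 * 1.00000000 * 0.45135266 - 25.3200 * 0.99551011 * 0.31653133 = 2.2491


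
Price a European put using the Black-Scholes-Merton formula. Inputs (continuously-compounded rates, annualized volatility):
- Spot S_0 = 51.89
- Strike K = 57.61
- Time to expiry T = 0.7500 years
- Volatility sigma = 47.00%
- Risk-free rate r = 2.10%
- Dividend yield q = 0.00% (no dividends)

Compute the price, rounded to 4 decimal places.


Answer: Price = 11.3714

Derivation:
d1 = (ln(S/K) + (r - q + 0.5*sigma^2) * T) / (sigma * sqrt(T)) = -0.01469804
d2 = d1 - sigma * sqrt(T) = -0.42172998
exp(-rT) = 0.98437338; exp(-qT) = 1.00000000
P = K * exp(-rT) * N(-d2) - S_0 * exp(-qT) * N(-d1)
N(-d1) = 0.50586346; N(-d2) = 0.66338894
P = 57.6100 * 0.98437338 * 0.66338894 - 51.8900 * 1.00000000 * 0.50586346 = 11.3714


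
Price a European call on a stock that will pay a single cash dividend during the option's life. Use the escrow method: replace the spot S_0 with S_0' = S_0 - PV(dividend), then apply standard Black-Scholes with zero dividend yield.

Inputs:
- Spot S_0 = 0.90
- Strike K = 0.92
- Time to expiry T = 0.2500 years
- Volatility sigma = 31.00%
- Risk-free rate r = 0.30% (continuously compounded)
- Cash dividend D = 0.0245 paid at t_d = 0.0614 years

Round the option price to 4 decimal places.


PV(D) = D * exp(-r * t_d) = 0.0245 * 0.99981582 = 0.02449549
S_0' = S_0 - PV(D) = 0.9000 - 0.02449549 = 0.87550451
d1 = (ln(S_0'/K) + (r + sigma^2/2)*T) / (sigma*sqrt(T)) = -0.23748945
d2 = d1 - sigma*sqrt(T) = -0.39248945
exp(-rT) = 0.99925028
N(d1) = 0.40613855; N(d2) = 0.34734830
C = S_0' * N(d1) - K * exp(-rT) * N(d2) = 0.87550451 * 0.40613855 - 0.9200 * 0.99925028 * 0.34734830 = 0.0363

Answer: Price = 0.0363


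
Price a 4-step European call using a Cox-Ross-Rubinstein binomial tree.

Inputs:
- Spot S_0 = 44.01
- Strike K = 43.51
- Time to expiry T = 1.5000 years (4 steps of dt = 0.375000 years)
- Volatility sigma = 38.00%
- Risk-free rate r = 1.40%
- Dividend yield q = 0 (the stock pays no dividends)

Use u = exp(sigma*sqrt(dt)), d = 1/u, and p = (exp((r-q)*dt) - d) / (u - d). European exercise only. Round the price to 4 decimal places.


dt = T/N = 0.375000
u = exp(sigma*sqrt(dt)) = 1.262005; d = 1/u = 0.792390
p = (exp((r-q)*dt) - d) / (u - d) = 0.453294
Discount per step: exp(-r*dt) = 0.994764
Stock lattice S(k, i) with i counting down-moves:
  k=0: S(0,0) = 44.0100
  k=1: S(1,0) = 55.5408; S(1,1) = 34.8731
  k=2: S(2,0) = 70.0928; S(2,1) = 44.0100; S(2,2) = 27.6331
  k=3: S(3,0) = 88.4574; S(3,1) = 55.5408; S(3,2) = 34.8731; S(3,3) = 21.8962
  k=4: S(4,0) = 111.6337; S(4,1) = 70.0928; S(4,2) = 44.0100; S(4,3) = 27.6331; S(4,4) = 17.3503
Terminal payoffs V(N, i) = max(S_T - K, 0):
  V(4,0) = 68.123701; V(4,1) = 26.582790; V(4,2) = 0.500000; V(4,3) = 0.000000; V(4,4) = 0.000000
Backward induction: V(k, i) = exp(-r*dt) * [p * V(k+1, i) + (1-p) * V(k+1, i+1)].
  V(3,0) = exp(-r*dt) * [p*68.123701 + (1-p)*26.582790] = 45.175262
  V(3,1) = exp(-r*dt) * [p*26.582790 + (1-p)*0.500000] = 12.258658
  V(3,2) = exp(-r*dt) * [p*0.500000 + (1-p)*0.000000] = 0.225460
  V(3,3) = exp(-r*dt) * [p*0.000000 + (1-p)*0.000000] = 0.000000
  V(2,0) = exp(-r*dt) * [p*45.175262 + (1-p)*12.258658] = 27.037255
  V(2,1) = exp(-r*dt) * [p*12.258658 + (1-p)*0.225460] = 5.650301
  V(2,2) = exp(-r*dt) * [p*0.225460 + (1-p)*0.000000] = 0.101665
  V(1,0) = exp(-r*dt) * [p*27.037255 + (1-p)*5.650301] = 15.264540
  V(1,1) = exp(-r*dt) * [p*5.650301 + (1-p)*0.101665] = 2.603128
  V(0,0) = exp(-r*dt) * [p*15.264540 + (1-p)*2.603128] = 8.298793

Answer: Price = V(0,0) = 8.2988


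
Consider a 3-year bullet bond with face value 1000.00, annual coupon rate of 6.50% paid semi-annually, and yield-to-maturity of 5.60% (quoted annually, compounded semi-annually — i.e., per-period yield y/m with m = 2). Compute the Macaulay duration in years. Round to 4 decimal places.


Coupon per period c = face * coupon_rate / m = 32.500000
Periods per year m = 2; per-period yield y/m = 0.028000
Number of cashflows N = 6
Cashflows (t years, CF_t, discount factor 1/(1+y/m)^(m*t), PV):
  t = 0.5000: CF_t = 32.500000, DF = 0.972763, PV = 31.614786
  t = 1.0000: CF_t = 32.500000, DF = 0.946267, PV = 30.753683
  t = 1.5000: CF_t = 32.500000, DF = 0.920493, PV = 29.916034
  t = 2.0000: CF_t = 32.500000, DF = 0.895422, PV = 29.101200
  t = 2.5000: CF_t = 32.500000, DF = 0.871033, PV = 28.308561
  t = 3.0000: CF_t = 1032.500000, DF = 0.847308, PV = 874.845520
Price P = sum_t PV_t = 1024.539784
Macaulay numerator sum_t t * PV_t:
  t * PV_t at t = 0.5000: 15.807393
  t * PV_t at t = 1.0000: 30.753683
  t * PV_t at t = 1.5000: 44.874051
  t * PV_t at t = 2.0000: 58.202401
  t * PV_t at t = 2.5000: 70.771402
  t * PV_t at t = 3.0000: 2624.536561
Macaulay duration D = (sum_t t * PV_t) / P = 2844.945490 / 1024.539784 = 2.776803

Answer: Macaulay duration = 2.7768 years


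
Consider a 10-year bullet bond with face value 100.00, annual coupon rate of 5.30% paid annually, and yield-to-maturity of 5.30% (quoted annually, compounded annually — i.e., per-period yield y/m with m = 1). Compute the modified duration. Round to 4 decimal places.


Answer: Modified duration = 7.6105

Derivation:
Coupon per period c = face * coupon_rate / m = 5.300000
Periods per year m = 1; per-period yield y/m = 0.053000
Number of cashflows N = 10
Cashflows (t years, CF_t, discount factor 1/(1+y/m)^(m*t), PV):
  t = 1.0000: CF_t = 5.300000, DF = 0.949668, PV = 5.033238
  t = 2.0000: CF_t = 5.300000, DF = 0.901869, PV = 4.779903
  t = 3.0000: CF_t = 5.300000, DF = 0.856475, PV = 4.539320
  t = 4.0000: CF_t = 5.300000, DF = 0.813367, PV = 4.310845
  t = 5.0000: CF_t = 5.300000, DF = 0.772428, PV = 4.093870
  t = 6.0000: CF_t = 5.300000, DF = 0.733550, PV = 3.887815
  t = 7.0000: CF_t = 5.300000, DF = 0.696629, PV = 3.692132
  t = 8.0000: CF_t = 5.300000, DF = 0.661566, PV = 3.506299
  t = 9.0000: CF_t = 5.300000, DF = 0.628268, PV = 3.329818
  t = 10.0000: CF_t = 105.300000, DF = 0.596645, PV = 62.826759
Price P = sum_t PV_t = 100.000000
First compute Macaulay numerator sum_t t * PV_t:
  t * PV_t at t = 1.0000: 5.033238
  t * PV_t at t = 2.0000: 9.559807
  t * PV_t at t = 3.0000: 13.617959
  t * PV_t at t = 4.0000: 17.243379
  t * PV_t at t = 5.0000: 20.469348
  t * PV_t at t = 6.0000: 23.326893
  t * PV_t at t = 7.0000: 25.844927
  t * PV_t at t = 8.0000: 28.050389
  t * PV_t at t = 9.0000: 29.968364
  t * PV_t at t = 10.0000: 628.267594
Macaulay duration D = 801.381898 / 100.000000 = 8.013819
Modified duration = D / (1 + y/m) = 8.013819 / (1 + 0.053000) = 7.610464


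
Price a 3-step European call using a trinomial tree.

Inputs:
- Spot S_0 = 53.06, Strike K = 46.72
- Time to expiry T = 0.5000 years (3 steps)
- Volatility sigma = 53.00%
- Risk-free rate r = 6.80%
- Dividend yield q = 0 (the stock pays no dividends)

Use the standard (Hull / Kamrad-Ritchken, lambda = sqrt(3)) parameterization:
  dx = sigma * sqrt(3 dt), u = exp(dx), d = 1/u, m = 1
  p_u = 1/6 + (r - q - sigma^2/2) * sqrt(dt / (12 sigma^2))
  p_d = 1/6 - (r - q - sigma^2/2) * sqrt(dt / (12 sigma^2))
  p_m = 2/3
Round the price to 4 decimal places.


dt = T/N = 0.166667; dx = sigma*sqrt(3*dt) = 0.374767
u = exp(dx) = 1.454652; d = 1/u = 0.687450
p_u = 0.150557, p_m = 0.666667, p_d = 0.182777
Discount per step: exp(-r*dt) = 0.988731
Stock lattice S(k, j) with j the centered position index:
  k=0: S(0,+0) = 53.0600
  k=1: S(1,-1) = 36.4761; S(1,+0) = 53.0600; S(1,+1) = 77.1838
  k=2: S(2,-2) = 25.0755; S(2,-1) = 36.4761; S(2,+0) = 53.0600; S(2,+1) = 77.1838; S(2,+2) = 112.2756
  k=3: S(3,-3) = 17.2381; S(3,-2) = 25.0755; S(3,-1) = 36.4761; S(3,+0) = 53.0600; S(3,+1) = 77.1838; S(3,+2) = 112.2756; S(3,+3) = 163.3219
Terminal payoffs V(N, j) = max(S_T - K, 0):
  V(3,-3) = 0.000000; V(3,-2) = 0.000000; V(3,-1) = 0.000000; V(3,+0) = 6.340000; V(3,+1) = 30.463827; V(3,+2) = 65.555597; V(3,+3) = 116.601905
Backward induction: V(k, j) = exp(-r*dt) * [p_u * V(k+1, j+1) + p_m * V(k+1, j) + p_d * V(k+1, j-1)]
  V(2,-2) = exp(-r*dt) * [p_u*0.000000 + p_m*0.000000 + p_d*0.000000] = 0.000000
  V(2,-1) = exp(-r*dt) * [p_u*6.340000 + p_m*0.000000 + p_d*0.000000] = 0.943772
  V(2,+0) = exp(-r*dt) * [p_u*30.463827 + p_m*6.340000 + p_d*0.000000] = 8.713879
  V(2,+1) = exp(-r*dt) * [p_u*65.555597 + p_m*30.463827 + p_d*6.340000] = 30.984695
  V(2,+2) = exp(-r*dt) * [p_u*116.601905 + p_m*65.555597 + p_d*30.463827] = 66.073903
  V(1,-1) = exp(-r*dt) * [p_u*8.713879 + p_m*0.943772 + p_d*0.000000] = 1.919239
  V(1,+0) = exp(-r*dt) * [p_u*30.984695 + p_m*8.713879 + p_d*0.943772] = 10.526722
  V(1,+1) = exp(-r*dt) * [p_u*66.073903 + p_m*30.984695 + p_d*8.713879] = 31.834183
  V(0,+0) = exp(-r*dt) * [p_u*31.834183 + p_m*10.526722 + p_d*1.919239] = 12.024403

Answer: Price = V(0,0) = 12.0244


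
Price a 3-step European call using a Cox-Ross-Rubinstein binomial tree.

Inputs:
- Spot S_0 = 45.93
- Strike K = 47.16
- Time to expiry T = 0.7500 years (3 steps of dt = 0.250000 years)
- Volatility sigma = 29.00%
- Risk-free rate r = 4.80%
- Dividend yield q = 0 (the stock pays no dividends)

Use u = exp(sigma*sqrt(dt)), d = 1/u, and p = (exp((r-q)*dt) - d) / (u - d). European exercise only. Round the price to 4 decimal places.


Answer: Price = V(0,0) = 5.1321

Derivation:
dt = T/N = 0.250000
u = exp(sigma*sqrt(dt)) = 1.156040; d = 1/u = 0.865022
p = (exp((r-q)*dt) - d) / (u - d) = 0.505296
Discount per step: exp(-r*dt) = 0.988072
Stock lattice S(k, i) with i counting down-moves:
  k=0: S(0,0) = 45.9300
  k=1: S(1,0) = 53.0969; S(1,1) = 39.7305
  k=2: S(2,0) = 61.3821; S(2,1) = 45.9300; S(2,2) = 34.3677
  k=3: S(3,0) = 70.9602; S(3,1) = 53.0969; S(3,2) = 39.7305; S(3,3) = 29.7289
Terminal payoffs V(N, i) = max(S_T - K, 0):
  V(3,0) = 23.800153; V(3,1) = 5.936897; V(3,2) = 0.000000; V(3,3) = 0.000000
Backward induction: V(k, i) = exp(-r*dt) * [p * V(k+1, i) + (1-p) * V(k+1, i+1)].
  V(2,0) = exp(-r*dt) * [p*23.800153 + (1-p)*5.936897] = 14.784653
  V(2,1) = exp(-r*dt) * [p*5.936897 + (1-p)*0.000000] = 2.964110
  V(2,2) = exp(-r*dt) * [p*0.000000 + (1-p)*0.000000] = 0.000000
  V(1,0) = exp(-r*dt) * [p*14.784653 + (1-p)*2.964110] = 8.830385
  V(1,1) = exp(-r*dt) * [p*2.964110 + (1-p)*0.000000] = 1.479888
  V(0,0) = exp(-r*dt) * [p*8.830385 + (1-p)*1.479888] = 5.132112
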